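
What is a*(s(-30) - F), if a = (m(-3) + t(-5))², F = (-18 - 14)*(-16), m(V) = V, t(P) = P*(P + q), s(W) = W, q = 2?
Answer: -78048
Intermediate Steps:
t(P) = P*(2 + P) (t(P) = P*(P + 2) = P*(2 + P))
F = 512 (F = -32*(-16) = 512)
a = 144 (a = (-3 - 5*(2 - 5))² = (-3 - 5*(-3))² = (-3 + 15)² = 12² = 144)
a*(s(-30) - F) = 144*(-30 - 1*512) = 144*(-30 - 512) = 144*(-542) = -78048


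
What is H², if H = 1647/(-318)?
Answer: 301401/11236 ≈ 26.825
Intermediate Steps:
H = -549/106 (H = 1647*(-1/318) = -549/106 ≈ -5.1792)
H² = (-549/106)² = 301401/11236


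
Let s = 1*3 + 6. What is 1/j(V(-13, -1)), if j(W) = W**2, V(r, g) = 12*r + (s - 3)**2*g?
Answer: 1/36864 ≈ 2.7127e-5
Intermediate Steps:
s = 9 (s = 3 + 6 = 9)
V(r, g) = 12*r + 36*g (V(r, g) = 12*r + (9 - 3)**2*g = 12*r + 6**2*g = 12*r + 36*g)
1/j(V(-13, -1)) = 1/((12*(-13) + 36*(-1))**2) = 1/((-156 - 36)**2) = 1/((-192)**2) = 1/36864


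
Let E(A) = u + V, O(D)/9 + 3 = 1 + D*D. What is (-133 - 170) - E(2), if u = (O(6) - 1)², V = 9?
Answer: -93337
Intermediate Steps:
O(D) = -18 + 9*D² (O(D) = -27 + 9*(1 + D*D) = -27 + 9*(1 + D²) = -27 + (9 + 9*D²) = -18 + 9*D²)
u = 93025 (u = ((-18 + 9*6²) - 1)² = ((-18 + 9*36) - 1)² = ((-18 + 324) - 1)² = (306 - 1)² = 305² = 93025)
E(A) = 93034 (E(A) = 93025 + 9 = 93034)
(-133 - 170) - E(2) = (-133 - 170) - 1*93034 = -303 - 93034 = -93337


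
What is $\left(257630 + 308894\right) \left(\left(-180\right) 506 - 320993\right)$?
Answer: $-233449244252$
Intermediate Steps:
$\left(257630 + 308894\right) \left(\left(-180\right) 506 - 320993\right) = 566524 \left(-91080 - 320993\right) = 566524 \left(-412073\right) = -233449244252$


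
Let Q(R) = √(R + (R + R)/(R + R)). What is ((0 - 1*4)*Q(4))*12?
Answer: -48*√5 ≈ -107.33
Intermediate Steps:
Q(R) = √(1 + R) (Q(R) = √(R + (2*R)/((2*R))) = √(R + (2*R)*(1/(2*R))) = √(R + 1) = √(1 + R))
((0 - 1*4)*Q(4))*12 = ((0 - 1*4)*√(1 + 4))*12 = ((0 - 4)*√5)*12 = -4*√5*12 = -48*√5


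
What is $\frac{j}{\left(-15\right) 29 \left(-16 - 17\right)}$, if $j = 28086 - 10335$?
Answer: $\frac{5917}{4785} \approx 1.2366$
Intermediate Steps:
$j = 17751$ ($j = 28086 - 10335 = 17751$)
$\frac{j}{\left(-15\right) 29 \left(-16 - 17\right)} = \frac{17751}{\left(-15\right) 29 \left(-16 - 17\right)} = \frac{17751}{\left(-435\right) \left(-33\right)} = \frac{17751}{14355} = 17751 \cdot \frac{1}{14355} = \frac{5917}{4785}$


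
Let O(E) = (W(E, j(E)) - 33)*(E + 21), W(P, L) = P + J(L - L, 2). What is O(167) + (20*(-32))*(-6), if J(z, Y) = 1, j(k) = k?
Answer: 29220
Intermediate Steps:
W(P, L) = 1 + P (W(P, L) = P + 1 = 1 + P)
O(E) = (-32 + E)*(21 + E) (O(E) = ((1 + E) - 33)*(E + 21) = (-32 + E)*(21 + E))
O(167) + (20*(-32))*(-6) = (-672 + 167² - 11*167) + (20*(-32))*(-6) = (-672 + 27889 - 1837) - 640*(-6) = 25380 + 3840 = 29220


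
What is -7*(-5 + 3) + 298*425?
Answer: 126664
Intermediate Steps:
-7*(-5 + 3) + 298*425 = -7*(-2) + 126650 = 14 + 126650 = 126664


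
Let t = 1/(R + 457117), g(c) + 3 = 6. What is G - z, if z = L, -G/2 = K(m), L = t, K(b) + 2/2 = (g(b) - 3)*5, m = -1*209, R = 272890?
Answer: 1460013/730007 ≈ 2.0000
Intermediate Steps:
g(c) = 3 (g(c) = -3 + 6 = 3)
m = -209
K(b) = -1 (K(b) = -1 + (3 - 3)*5 = -1 + 0*5 = -1 + 0 = -1)
t = 1/730007 (t = 1/(272890 + 457117) = 1/730007 ≈ 1.3698e-6)
L = 1/730007 ≈ 1.3698e-6
G = 2 (G = -2*(-1) = 2)
z = 1/730007 ≈ 1.3698e-6
G - z = 2 - 1*1/730007 = 2 - 1/730007 = 1460013/730007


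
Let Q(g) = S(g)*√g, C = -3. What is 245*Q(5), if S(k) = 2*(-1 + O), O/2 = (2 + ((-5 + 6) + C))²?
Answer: -490*√5 ≈ -1095.7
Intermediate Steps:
O = 0 (O = 2*(2 + ((-5 + 6) - 3))² = 2*(2 + (1 - 3))² = 2*(2 - 2)² = 2*0² = 2*0 = 0)
S(k) = -2 (S(k) = 2*(-1 + 0) = 2*(-1) = -2)
Q(g) = -2*√g
245*Q(5) = 245*(-2*√5) = -490*√5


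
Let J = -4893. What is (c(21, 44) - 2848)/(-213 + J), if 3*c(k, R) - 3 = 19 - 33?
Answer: 8555/15318 ≈ 0.55849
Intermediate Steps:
c(k, R) = -11/3 (c(k, R) = 1 + (19 - 33)/3 = 1 + (1/3)*(-14) = 1 - 14/3 = -11/3)
(c(21, 44) - 2848)/(-213 + J) = (-11/3 - 2848)/(-213 - 4893) = -8555/3/(-5106) = -8555/3*(-1/5106) = 8555/15318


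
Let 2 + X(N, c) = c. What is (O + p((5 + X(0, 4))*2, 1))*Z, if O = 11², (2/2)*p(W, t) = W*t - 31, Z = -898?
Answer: -93392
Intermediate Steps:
X(N, c) = -2 + c
p(W, t) = -31 + W*t (p(W, t) = W*t - 31 = -31 + W*t)
O = 121
(O + p((5 + X(0, 4))*2, 1))*Z = (121 + (-31 + ((5 + (-2 + 4))*2)*1))*(-898) = (121 + (-31 + ((5 + 2)*2)*1))*(-898) = (121 + (-31 + (7*2)*1))*(-898) = (121 + (-31 + 14*1))*(-898) = (121 + (-31 + 14))*(-898) = (121 - 17)*(-898) = 104*(-898) = -93392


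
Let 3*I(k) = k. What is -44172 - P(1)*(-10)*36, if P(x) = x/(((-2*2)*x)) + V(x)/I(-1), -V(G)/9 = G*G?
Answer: -34542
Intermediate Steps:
I(k) = k/3
V(G) = -9*G**2 (V(G) = -9*G*G = -9*G**2)
P(x) = -1/4 + 27*x**2 (P(x) = x/(((-2*2)*x)) + (-9*x**2)/(((1/3)*(-1))) = x/((-4*x)) + (-9*x**2)/(-1/3) = x*(-1/(4*x)) - 9*x**2*(-3) = -1/4 + 27*x**2)
-44172 - P(1)*(-10)*36 = -44172 - (-1/4 + 27*1**2)*(-10)*36 = -44172 - (-1/4 + 27*1)*(-10)*36 = -44172 - (-1/4 + 27)*(-10)*36 = -44172 - (107/4)*(-10)*36 = -44172 - (-535)*36/2 = -44172 - 1*(-9630) = -44172 + 9630 = -34542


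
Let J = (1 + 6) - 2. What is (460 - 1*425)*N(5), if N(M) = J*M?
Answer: 875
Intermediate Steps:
J = 5 (J = 7 - 2 = 5)
N(M) = 5*M
(460 - 1*425)*N(5) = (460 - 1*425)*(5*5) = (460 - 425)*25 = 35*25 = 875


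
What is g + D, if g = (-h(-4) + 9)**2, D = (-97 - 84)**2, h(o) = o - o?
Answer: 32842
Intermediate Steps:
h(o) = 0
D = 32761 (D = (-181)**2 = 32761)
g = 81 (g = (-1*0 + 9)**2 = (0 + 9)**2 = 9**2 = 81)
g + D = 81 + 32761 = 32842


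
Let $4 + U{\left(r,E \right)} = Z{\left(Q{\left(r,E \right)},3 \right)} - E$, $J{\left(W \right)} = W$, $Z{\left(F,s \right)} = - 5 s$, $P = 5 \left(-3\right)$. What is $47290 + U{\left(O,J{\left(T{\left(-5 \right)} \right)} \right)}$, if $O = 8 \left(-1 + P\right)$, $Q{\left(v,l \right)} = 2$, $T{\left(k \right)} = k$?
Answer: $47276$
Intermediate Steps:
$P = -15$
$O = -128$ ($O = 8 \left(-1 - 15\right) = 8 \left(-16\right) = -128$)
$U{\left(r,E \right)} = -19 - E$ ($U{\left(r,E \right)} = -4 - \left(15 + E\right) = -19 - E$)
$47290 + U{\left(O,J{\left(T{\left(-5 \right)} \right)} \right)} = 47290 - 14 = 47276$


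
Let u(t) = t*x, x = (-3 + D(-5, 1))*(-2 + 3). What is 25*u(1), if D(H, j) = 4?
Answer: 25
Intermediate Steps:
x = 1 (x = (-3 + 4)*(-2 + 3) = 1*1 = 1)
u(t) = t (u(t) = t*1 = t)
25*u(1) = 25*1 = 25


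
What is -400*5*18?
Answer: -36000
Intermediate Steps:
-400*5*18 = -40*50*18 = -2000*18 = -36000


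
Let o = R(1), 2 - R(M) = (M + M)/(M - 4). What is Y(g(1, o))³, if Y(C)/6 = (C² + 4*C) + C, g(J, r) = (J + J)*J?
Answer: 592704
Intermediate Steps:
R(M) = 2 - 2*M/(-4 + M) (R(M) = 2 - (M + M)/(M - 4) = 2 - 2*M/(-4 + M))
o = 8/3 (o = -8/(-4 + 1) = -8/(-3) = -8*(-⅓) = 8/3 ≈ 2.6667)
g(J, r) = 2*J² (g(J, r) = (2*J)*J = 2*J²)
Y(C) = 6*C² + 30*C (Y(C) = 6*((C² + 4*C) + C) = 6*(C² + 5*C) = 6*C² + 30*C)
Y(g(1, o))³ = (6*(2*1²)*(5 + 2*1²))³ = (6*(2*1)*(5 + 2*1))³ = (6*2*(5 + 2))³ = (6*2*7)³ = 84³ = 592704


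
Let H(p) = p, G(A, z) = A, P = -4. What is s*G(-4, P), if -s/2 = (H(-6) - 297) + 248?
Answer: -440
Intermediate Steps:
s = 110 (s = -2*((-6 - 297) + 248) = -2*(-303 + 248) = -2*(-55) = 110)
s*G(-4, P) = 110*(-4) = -440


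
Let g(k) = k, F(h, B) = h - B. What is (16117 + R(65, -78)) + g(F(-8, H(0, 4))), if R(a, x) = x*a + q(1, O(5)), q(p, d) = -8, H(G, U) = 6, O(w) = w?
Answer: 11025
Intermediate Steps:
R(a, x) = -8 + a*x (R(a, x) = x*a - 8 = a*x - 8 = -8 + a*x)
(16117 + R(65, -78)) + g(F(-8, H(0, 4))) = (16117 + (-8 + 65*(-78))) + (-8 - 1*6) = (16117 + (-8 - 5070)) + (-8 - 6) = (16117 - 5078) - 14 = 11039 - 14 = 11025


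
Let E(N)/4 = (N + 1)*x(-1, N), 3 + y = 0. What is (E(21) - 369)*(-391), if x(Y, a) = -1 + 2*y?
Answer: 385135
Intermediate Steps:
y = -3 (y = -3 + 0 = -3)
x(Y, a) = -7 (x(Y, a) = -1 + 2*(-3) = -1 - 6 = -7)
E(N) = -28 - 28*N (E(N) = 4*((N + 1)*(-7)) = 4*((1 + N)*(-7)) = 4*(-7 - 7*N) = -28 - 28*N)
(E(21) - 369)*(-391) = ((-28 - 28*21) - 369)*(-391) = ((-28 - 588) - 369)*(-391) = (-616 - 369)*(-391) = -985*(-391) = 385135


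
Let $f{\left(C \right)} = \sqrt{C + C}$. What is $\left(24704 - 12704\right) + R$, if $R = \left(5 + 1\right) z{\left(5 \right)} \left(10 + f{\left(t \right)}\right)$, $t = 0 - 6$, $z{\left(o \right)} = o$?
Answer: $12300 + 60 i \sqrt{3} \approx 12300.0 + 103.92 i$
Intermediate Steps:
$t = -6$ ($t = 0 - 6 = -6$)
$f{\left(C \right)} = \sqrt{2} \sqrt{C}$ ($f{\left(C \right)} = \sqrt{2 C} = \sqrt{2} \sqrt{C}$)
$R = 300 + 60 i \sqrt{3}$ ($R = \left(5 + 1\right) 5 \left(10 + \sqrt{2} \sqrt{-6}\right) = 6 \cdot 5 \left(10 + \sqrt{2} i \sqrt{6}\right) = 30 \left(10 + 2 i \sqrt{3}\right) = 300 + 60 i \sqrt{3} \approx 300.0 + 103.92 i$)
$\left(24704 - 12704\right) + R = \left(24704 - 12704\right) + \left(300 + 60 i \sqrt{3}\right) = 12000 + \left(300 + 60 i \sqrt{3}\right) = 12300 + 60 i \sqrt{3}$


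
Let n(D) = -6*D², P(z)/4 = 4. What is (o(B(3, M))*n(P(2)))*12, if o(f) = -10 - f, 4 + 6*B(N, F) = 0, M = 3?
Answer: 172032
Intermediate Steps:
B(N, F) = -⅔ (B(N, F) = -⅔ + (⅙)*0 = -⅔ + 0 = -⅔)
P(z) = 16 (P(z) = 4*4 = 16)
(o(B(3, M))*n(P(2)))*12 = ((-10 - 1*(-⅔))*(-6*16²))*12 = ((-10 + ⅔)*(-6*256))*12 = -28/3*(-1536)*12 = 14336*12 = 172032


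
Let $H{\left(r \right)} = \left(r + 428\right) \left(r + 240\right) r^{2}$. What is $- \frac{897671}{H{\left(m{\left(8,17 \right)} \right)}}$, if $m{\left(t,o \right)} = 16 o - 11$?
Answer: $- \frac{897671}{23514619869} \approx -3.8175 \cdot 10^{-5}$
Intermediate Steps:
$m{\left(t,o \right)} = -11 + 16 o$ ($m{\left(t,o \right)} = 16 o - 11 = -11 + 16 o$)
$H{\left(r \right)} = r^{2} \left(240 + r\right) \left(428 + r\right)$ ($H{\left(r \right)} = \left(428 + r\right) \left(240 + r\right) r^{2} = \left(240 + r\right) \left(428 + r\right) r^{2} = r^{2} \left(240 + r\right) \left(428 + r\right)$)
$- \frac{897671}{H{\left(m{\left(8,17 \right)} \right)}} = - \frac{897671}{\left(-11 + 16 \cdot 17\right)^{2} \left(102720 + \left(-11 + 16 \cdot 17\right)^{2} + 668 \left(-11 + 16 \cdot 17\right)\right)} = - \frac{897671}{\left(-11 + 272\right)^{2} \left(102720 + \left(-11 + 272\right)^{2} + 668 \left(-11 + 272\right)\right)} = - \frac{897671}{261^{2} \left(102720 + 261^{2} + 668 \cdot 261\right)} = - \frac{897671}{68121 \left(102720 + 68121 + 174348\right)} = - \frac{897671}{68121 \cdot 345189} = - \frac{897671}{23514619869}$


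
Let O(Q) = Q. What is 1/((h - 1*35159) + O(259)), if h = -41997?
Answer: -1/76897 ≈ -1.3004e-5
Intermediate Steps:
1/((h - 1*35159) + O(259)) = 1/((-41997 - 1*35159) + 259) = 1/((-41997 - 35159) + 259) = 1/(-77156 + 259) = 1/(-76897) = -1/76897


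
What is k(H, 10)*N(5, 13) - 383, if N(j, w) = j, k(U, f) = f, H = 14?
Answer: -333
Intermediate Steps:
k(H, 10)*N(5, 13) - 383 = 10*5 - 383 = 50 - 383 = -333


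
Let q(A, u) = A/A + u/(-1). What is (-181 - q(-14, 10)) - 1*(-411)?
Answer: 239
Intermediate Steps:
q(A, u) = 1 - u (q(A, u) = 1 + u*(-1) = 1 - u)
(-181 - q(-14, 10)) - 1*(-411) = (-181 - (1 - 1*10)) - 1*(-411) = (-181 - (1 - 10)) + 411 = (-181 - 1*(-9)) + 411 = (-181 + 9) + 411 = -172 + 411 = 239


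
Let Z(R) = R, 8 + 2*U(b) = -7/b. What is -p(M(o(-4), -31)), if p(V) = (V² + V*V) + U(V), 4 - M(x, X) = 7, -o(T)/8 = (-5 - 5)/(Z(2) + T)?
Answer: -91/6 ≈ -15.167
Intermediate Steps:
U(b) = -4 - 7/(2*b) (U(b) = -4 + (-7/b)/2 = -4 - 7/(2*b))
o(T) = 80/(2 + T) (o(T) = -8*(-5 - 5)/(2 + T) = -(-80)/(2 + T) = 80/(2 + T))
M(x, X) = -3 (M(x, X) = 4 - 1*7 = 4 - 7 = -3)
p(V) = -4 + 2*V² - 7/(2*V) (p(V) = (V² + V*V) + (-4 - 7/(2*V)) = (V² + V²) + (-4 - 7/(2*V)) = 2*V² + (-4 - 7/(2*V)) = -4 + 2*V² - 7/(2*V))
-p(M(o(-4), -31)) = -(-4 + 2*(-3)² - 7/2/(-3)) = -(-4 + 2*9 - 7/2*(-⅓)) = -(-4 + 18 + 7/6) = -1*91/6 = -91/6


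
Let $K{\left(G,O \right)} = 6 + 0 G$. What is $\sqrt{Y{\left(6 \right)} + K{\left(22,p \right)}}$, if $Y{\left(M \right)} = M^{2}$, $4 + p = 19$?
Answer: $\sqrt{42} \approx 6.4807$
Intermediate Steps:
$p = 15$ ($p = -4 + 19 = 15$)
$K{\left(G,O \right)} = 6$ ($K{\left(G,O \right)} = 6 + 0 = 6$)
$\sqrt{Y{\left(6 \right)} + K{\left(22,p \right)}} = \sqrt{6^{2} + 6} = \sqrt{36 + 6} = \sqrt{42}$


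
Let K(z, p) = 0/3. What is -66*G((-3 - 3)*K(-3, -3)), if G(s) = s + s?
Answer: 0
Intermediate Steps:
K(z, p) = 0 (K(z, p) = 0*(⅓) = 0)
G(s) = 2*s
-66*G((-3 - 3)*K(-3, -3)) = -132*(-3 - 3)*0 = -132*(-6*0) = -132*0 = -66*0 = 0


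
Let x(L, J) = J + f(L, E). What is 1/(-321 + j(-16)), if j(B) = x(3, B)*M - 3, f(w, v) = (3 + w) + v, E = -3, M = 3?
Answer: -1/363 ≈ -0.0027548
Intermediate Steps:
f(w, v) = 3 + v + w
x(L, J) = J + L (x(L, J) = J + (3 - 3 + L) = J + L)
j(B) = 6 + 3*B (j(B) = (B + 3)*3 - 3 = (3 + B)*3 - 3 = (9 + 3*B) - 3 = 6 + 3*B)
1/(-321 + j(-16)) = 1/(-321 + (6 + 3*(-16))) = 1/(-321 + (6 - 48)) = 1/(-321 - 42) = 1/(-363) = -1/363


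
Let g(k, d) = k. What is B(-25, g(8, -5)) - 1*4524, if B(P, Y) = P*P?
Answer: -3899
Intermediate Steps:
B(P, Y) = P²
B(-25, g(8, -5)) - 1*4524 = (-25)² - 1*4524 = 625 - 4524 = -3899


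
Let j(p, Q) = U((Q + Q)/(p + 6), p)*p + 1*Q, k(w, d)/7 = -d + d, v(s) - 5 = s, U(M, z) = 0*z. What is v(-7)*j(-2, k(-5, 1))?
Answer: 0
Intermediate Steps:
U(M, z) = 0
v(s) = 5 + s
k(w, d) = 0 (k(w, d) = 7*(-d + d) = 7*0 = 0)
j(p, Q) = Q (j(p, Q) = 0*p + 1*Q = 0 + Q = Q)
v(-7)*j(-2, k(-5, 1)) = (5 - 7)*0 = -2*0 = 0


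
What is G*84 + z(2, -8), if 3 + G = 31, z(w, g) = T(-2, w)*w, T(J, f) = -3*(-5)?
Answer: 2382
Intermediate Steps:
T(J, f) = 15
z(w, g) = 15*w
G = 28 (G = -3 + 31 = 28)
G*84 + z(2, -8) = 28*84 + 15*2 = 2352 + 30 = 2382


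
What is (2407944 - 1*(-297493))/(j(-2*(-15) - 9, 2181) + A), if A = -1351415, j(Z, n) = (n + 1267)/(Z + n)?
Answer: -2978686137/1487906191 ≈ -2.0019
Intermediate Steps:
j(Z, n) = (1267 + n)/(Z + n)
(2407944 - 1*(-297493))/(j(-2*(-15) - 9, 2181) + A) = (2407944 - 1*(-297493))/((1267 + 2181)/((-2*(-15) - 9) + 2181) - 1351415) = (2407944 + 297493)/(3448/((30 - 9) + 2181) - 1351415) = 2705437/(3448/(21 + 2181) - 1351415) = 2705437/(3448/2202 - 1351415) = 2705437/((1/2202)*3448 - 1351415) = 2705437/(1724/1101 - 1351415) = 2705437/(-1487906191/1101) = 2705437*(-1101/1487906191) = -2978686137/1487906191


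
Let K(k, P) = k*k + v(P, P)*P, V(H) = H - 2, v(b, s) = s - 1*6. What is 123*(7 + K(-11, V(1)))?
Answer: 16605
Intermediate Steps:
v(b, s) = -6 + s (v(b, s) = s - 6 = -6 + s)
V(H) = -2 + H
K(k, P) = k² + P*(-6 + P) (K(k, P) = k*k + (-6 + P)*P = k² + P*(-6 + P))
123*(7 + K(-11, V(1))) = 123*(7 + ((-11)² + (-2 + 1)*(-6 + (-2 + 1)))) = 123*(7 + (121 - (-6 - 1))) = 123*(7 + (121 - 1*(-7))) = 123*(7 + (121 + 7)) = 123*(7 + 128) = 123*135 = 16605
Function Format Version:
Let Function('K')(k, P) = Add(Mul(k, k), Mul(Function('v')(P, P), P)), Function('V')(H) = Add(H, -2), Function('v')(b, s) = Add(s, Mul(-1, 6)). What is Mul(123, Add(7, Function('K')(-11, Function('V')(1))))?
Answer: 16605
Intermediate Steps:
Function('v')(b, s) = Add(-6, s) (Function('v')(b, s) = Add(s, -6) = Add(-6, s))
Function('V')(H) = Add(-2, H)
Function('K')(k, P) = Add(Pow(k, 2), Mul(P, Add(-6, P))) (Function('K')(k, P) = Add(Mul(k, k), Mul(Add(-6, P), P)) = Add(Pow(k, 2), Mul(P, Add(-6, P))))
Mul(123, Add(7, Function('K')(-11, Function('V')(1)))) = Mul(123, Add(7, Add(Pow(-11, 2), Mul(Add(-2, 1), Add(-6, Add(-2, 1)))))) = Mul(123, Add(7, Add(121, Mul(-1, Add(-6, -1))))) = Mul(123, Add(7, Add(121, Mul(-1, -7)))) = Mul(123, Add(7, Add(121, 7))) = Mul(123, Add(7, 128)) = Mul(123, 135) = 16605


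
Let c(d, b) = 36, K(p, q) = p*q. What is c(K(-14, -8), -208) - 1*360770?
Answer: -360734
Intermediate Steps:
c(K(-14, -8), -208) - 1*360770 = 36 - 1*360770 = 36 - 360770 = -360734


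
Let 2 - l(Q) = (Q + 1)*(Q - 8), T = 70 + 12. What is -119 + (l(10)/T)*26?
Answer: -5139/41 ≈ -125.34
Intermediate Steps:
T = 82
l(Q) = 2 - (1 + Q)*(-8 + Q) (l(Q) = 2 - (Q + 1)*(Q - 8) = 2 - (1 + Q)*(-8 + Q))
-119 + (l(10)/T)*26 = -119 + ((10 - 1*10² + 7*10)/82)*26 = -119 + ((10 - 1*100 + 70)*(1/82))*26 = -119 + ((10 - 100 + 70)*(1/82))*26 = -119 - 20*1/82*26 = -119 - 10/41*26 = -119 - 260/41 = -5139/41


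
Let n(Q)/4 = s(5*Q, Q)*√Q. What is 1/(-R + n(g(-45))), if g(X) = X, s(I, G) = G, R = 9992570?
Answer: I/(10*(-999257*I + 54*√5)) ≈ -1.0007e-7 + 1.2093e-11*I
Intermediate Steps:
n(Q) = 4*Q^(3/2) (n(Q) = 4*(Q*√Q) = 4*Q^(3/2))
1/(-R + n(g(-45))) = 1/(-1*9992570 + 4*(-45)^(3/2)) = 1/(-9992570 + 4*(-135*I*√5)) = 1/(-9992570 - 540*I*√5)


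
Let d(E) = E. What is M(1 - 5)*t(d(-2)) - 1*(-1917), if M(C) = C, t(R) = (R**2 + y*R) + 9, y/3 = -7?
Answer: 1697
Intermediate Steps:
y = -21 (y = 3*(-7) = -21)
t(R) = 9 + R**2 - 21*R (t(R) = (R**2 - 21*R) + 9 = 9 + R**2 - 21*R)
M(1 - 5)*t(d(-2)) - 1*(-1917) = (1 - 5)*(9 + (-2)**2 - 21*(-2)) - 1*(-1917) = -4*(9 + 4 + 42) + 1917 = -4*55 + 1917 = -220 + 1917 = 1697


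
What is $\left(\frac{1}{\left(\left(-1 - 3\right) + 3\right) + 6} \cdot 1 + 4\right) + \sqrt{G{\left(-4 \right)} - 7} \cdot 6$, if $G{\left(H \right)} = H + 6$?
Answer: $\frac{21}{5} + 6 i \sqrt{5} \approx 4.2 + 13.416 i$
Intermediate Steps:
$G{\left(H \right)} = 6 + H$
$\left(\frac{1}{\left(\left(-1 - 3\right) + 3\right) + 6} \cdot 1 + 4\right) + \sqrt{G{\left(-4 \right)} - 7} \cdot 6 = \left(\frac{1}{\left(\left(-1 - 3\right) + 3\right) + 6} \cdot 1 + 4\right) + \sqrt{\left(6 - 4\right) - 7} \cdot 6 = \left(\frac{1}{\left(-4 + 3\right) + 6} \cdot 1 + 4\right) + \sqrt{2 - 7} \cdot 6 = \left(\frac{1}{-1 + 6} \cdot 1 + 4\right) + \sqrt{-5} \cdot 6 = \left(\frac{1}{5} \cdot 1 + 4\right) + i \sqrt{5} \cdot 6 = \left(\frac{1}{5} \cdot 1 + 4\right) + 6 i \sqrt{5} = \left(\frac{1}{5} + 4\right) + 6 i \sqrt{5} = \frac{21}{5} + 6 i \sqrt{5}$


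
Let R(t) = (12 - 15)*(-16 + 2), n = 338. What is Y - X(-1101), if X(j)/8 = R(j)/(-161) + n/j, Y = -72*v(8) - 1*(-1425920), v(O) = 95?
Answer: 35935477880/25323 ≈ 1.4191e+6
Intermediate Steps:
R(t) = 42 (R(t) = -3*(-14) = 42)
Y = 1419080 (Y = -72*95 - 1*(-1425920) = -6840 + 1425920 = 1419080)
X(j) = -48/23 + 2704/j (X(j) = 8*(42/(-161) + 338/j) = 8*(42*(-1/161) + 338/j) = 8*(-6/23 + 338/j) = -48/23 + 2704/j)
Y - X(-1101) = 1419080 - (-48/23 + 2704/(-1101)) = 1419080 - (-48/23 + 2704*(-1/1101)) = 1419080 - (-48/23 - 2704/1101) = 1419080 - 1*(-115040/25323) = 1419080 + 115040/25323 = 35935477880/25323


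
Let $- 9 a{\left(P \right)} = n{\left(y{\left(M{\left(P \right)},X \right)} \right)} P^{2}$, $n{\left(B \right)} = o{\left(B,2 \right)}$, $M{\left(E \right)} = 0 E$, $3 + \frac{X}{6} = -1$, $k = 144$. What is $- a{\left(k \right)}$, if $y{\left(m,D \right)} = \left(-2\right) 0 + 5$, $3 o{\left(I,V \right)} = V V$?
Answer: $3072$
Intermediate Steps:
$X = -24$ ($X = -18 + 6 \left(-1\right) = -18 - 6 = -24$)
$o{\left(I,V \right)} = \frac{V^{2}}{3}$ ($o{\left(I,V \right)} = \frac{V V}{3} = \frac{V^{2}}{3}$)
$M{\left(E \right)} = 0$
$y{\left(m,D \right)} = 5$ ($y{\left(m,D \right)} = 0 + 5 = 5$)
$n{\left(B \right)} = \frac{4}{3}$ ($n{\left(B \right)} = \frac{2^{2}}{3} = \frac{1}{3} \cdot 4 = \frac{4}{3}$)
$a{\left(P \right)} = - \frac{4 P^{2}}{27}$ ($a{\left(P \right)} = - \frac{\frac{4}{3} P^{2}}{9} = - \frac{4 P^{2}}{27}$)
$- a{\left(k \right)} = - \frac{\left(-4\right) 144^{2}}{27} = - \frac{\left(-4\right) 20736}{27} = \left(-1\right) \left(-3072\right) = 3072$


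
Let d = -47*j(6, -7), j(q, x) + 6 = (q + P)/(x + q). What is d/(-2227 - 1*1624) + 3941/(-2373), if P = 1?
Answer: -2375242/1305489 ≈ -1.8194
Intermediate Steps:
j(q, x) = -6 + (1 + q)/(q + x) (j(q, x) = -6 + (q + 1)/(x + q) = -6 + (1 + q)/(q + x))
d = 611 (d = -47*(1 - 6*(-7) - 5*6)/(6 - 7) = -47*(1 + 42 - 30)/(-1) = -(-47)*13 = -47*(-13) = 611)
d/(-2227 - 1*1624) + 3941/(-2373) = 611/(-2227 - 1*1624) + 3941/(-2373) = 611/(-2227 - 1624) + 3941*(-1/2373) = 611/(-3851) - 563/339 = 611*(-1/3851) - 563/339 = -611/3851 - 563/339 = -2375242/1305489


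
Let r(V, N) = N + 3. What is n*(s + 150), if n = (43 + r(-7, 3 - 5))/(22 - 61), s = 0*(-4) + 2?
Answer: -6688/39 ≈ -171.49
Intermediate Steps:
r(V, N) = 3 + N
s = 2 (s = 0 + 2 = 2)
n = -44/39 (n = (43 + (3 + (3 - 5)))/(22 - 61) = (43 + (3 - 2))/(-39) = (43 + 1)*(-1/39) = 44*(-1/39) = -44/39 ≈ -1.1282)
n*(s + 150) = -44*(2 + 150)/39 = -44/39*152 = -6688/39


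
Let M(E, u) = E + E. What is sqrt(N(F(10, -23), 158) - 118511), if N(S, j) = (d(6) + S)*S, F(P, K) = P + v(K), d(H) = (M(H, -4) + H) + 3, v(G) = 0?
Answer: 17*I*sqrt(409) ≈ 343.8*I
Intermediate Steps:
M(E, u) = 2*E
d(H) = 3 + 3*H (d(H) = (2*H + H) + 3 = 3*H + 3 = 3 + 3*H)
F(P, K) = P (F(P, K) = P + 0 = P)
N(S, j) = S*(21 + S) (N(S, j) = ((3 + 3*6) + S)*S = ((3 + 18) + S)*S = (21 + S)*S = S*(21 + S))
sqrt(N(F(10, -23), 158) - 118511) = sqrt(10*(21 + 10) - 118511) = sqrt(10*31 - 118511) = sqrt(310 - 118511) = sqrt(-118201) = 17*I*sqrt(409)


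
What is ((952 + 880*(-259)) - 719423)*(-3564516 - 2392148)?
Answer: 5637333199624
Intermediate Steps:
((952 + 880*(-259)) - 719423)*(-3564516 - 2392148) = ((952 - 227920) - 719423)*(-5956664) = (-226968 - 719423)*(-5956664) = -946391*(-5956664) = 5637333199624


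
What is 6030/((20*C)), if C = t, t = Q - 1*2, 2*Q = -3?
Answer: -603/7 ≈ -86.143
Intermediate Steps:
Q = -3/2 (Q = (½)*(-3) = -3/2 ≈ -1.5000)
t = -7/2 (t = -3/2 - 1*2 = -3/2 - 2 = -7/2 ≈ -3.5000)
C = -7/2 ≈ -3.5000
6030/((20*C)) = 6030/((20*(-7/2))) = 6030/(-70) = 6030*(-1/70) = -603/7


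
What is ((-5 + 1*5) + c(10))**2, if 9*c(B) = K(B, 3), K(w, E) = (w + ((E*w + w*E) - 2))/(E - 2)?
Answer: 4624/81 ≈ 57.086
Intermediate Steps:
K(w, E) = (-2 + w + 2*E*w)/(-2 + E) (K(w, E) = (w + ((E*w + E*w) - 2))/(-2 + E) = (w + (2*E*w - 2))/(-2 + E) = (w + (-2 + 2*E*w))/(-2 + E) = (-2 + w + 2*E*w)/(-2 + E))
c(B) = -2/9 + 7*B/9 (c(B) = ((-2 + B + 2*3*B)/(-2 + 3))/9 = ((-2 + B + 6*B)/1)/9 = (1*(-2 + 7*B))/9 = (-2 + 7*B)/9 = -2/9 + 7*B/9)
((-5 + 1*5) + c(10))**2 = ((-5 + 1*5) + (-2/9 + (7/9)*10))**2 = ((-5 + 5) + (-2/9 + 70/9))**2 = (0 + 68/9)**2 = (68/9)**2 = 4624/81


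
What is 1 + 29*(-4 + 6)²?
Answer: 117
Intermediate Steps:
1 + 29*(-4 + 6)² = 1 + 29*2² = 1 + 29*4 = 1 + 116 = 117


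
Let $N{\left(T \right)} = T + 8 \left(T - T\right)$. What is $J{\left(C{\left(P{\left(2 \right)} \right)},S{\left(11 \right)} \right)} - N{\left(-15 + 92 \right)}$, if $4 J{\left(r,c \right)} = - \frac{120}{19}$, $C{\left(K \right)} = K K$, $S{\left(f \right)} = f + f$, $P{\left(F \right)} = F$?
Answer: $- \frac{1493}{19} \approx -78.579$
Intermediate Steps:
$S{\left(f \right)} = 2 f$
$C{\left(K \right)} = K^{2}$
$J{\left(r,c \right)} = - \frac{30}{19}$ ($J{\left(r,c \right)} = \frac{\left(-120\right) \frac{1}{19}}{4} = \frac{1}{4} \left(- \frac{120}{19}\right) = - \frac{30}{19}$)
$N{\left(T \right)} = T$ ($N{\left(T \right)} = T + 8 \cdot 0 = T + 0 = T$)
$J{\left(C{\left(P{\left(2 \right)} \right)},S{\left(11 \right)} \right)} - N{\left(-15 + 92 \right)} = - \frac{30}{19} - \left(-15 + 92\right) = - \frac{30}{19} - 77 = - \frac{1493}{19}$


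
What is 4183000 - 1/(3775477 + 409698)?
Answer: 17506587024999/4185175 ≈ 4.1830e+6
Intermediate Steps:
4183000 - 1/(3775477 + 409698) = 4183000 - 1/4185175 = 17506587024999/4185175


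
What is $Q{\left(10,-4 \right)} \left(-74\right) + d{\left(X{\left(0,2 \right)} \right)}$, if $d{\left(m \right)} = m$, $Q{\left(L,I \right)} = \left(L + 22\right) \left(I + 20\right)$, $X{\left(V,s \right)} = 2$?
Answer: $-37886$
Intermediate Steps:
$Q{\left(L,I \right)} = \left(20 + I\right) \left(22 + L\right)$ ($Q{\left(L,I \right)} = \left(22 + L\right) \left(20 + I\right) = \left(20 + I\right) \left(22 + L\right)$)
$Q{\left(10,-4 \right)} \left(-74\right) + d{\left(X{\left(0,2 \right)} \right)} = \left(440 + 20 \cdot 10 + 22 \left(-4\right) - 40\right) \left(-74\right) + 2 = \left(440 + 200 - 88 - 40\right) \left(-74\right) + 2 = 512 \left(-74\right) + 2 = -37888 + 2 = -37886$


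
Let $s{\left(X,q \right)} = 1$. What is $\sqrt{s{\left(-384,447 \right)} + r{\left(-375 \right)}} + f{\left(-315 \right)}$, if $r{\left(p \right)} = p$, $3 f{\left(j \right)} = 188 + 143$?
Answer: $\frac{331}{3} + i \sqrt{374} \approx 110.33 + 19.339 i$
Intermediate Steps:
$f{\left(j \right)} = \frac{331}{3}$ ($f{\left(j \right)} = \frac{188 + 143}{3} = \frac{1}{3} \cdot 331 = \frac{331}{3}$)
$\sqrt{s{\left(-384,447 \right)} + r{\left(-375 \right)}} + f{\left(-315 \right)} = \sqrt{1 - 375} + \frac{331}{3} = \sqrt{-374} + \frac{331}{3} = i \sqrt{374} + \frac{331}{3} = \frac{331}{3} + i \sqrt{374}$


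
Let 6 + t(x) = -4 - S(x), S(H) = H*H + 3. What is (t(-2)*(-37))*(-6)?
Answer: -3774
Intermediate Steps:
S(H) = 3 + H**2 (S(H) = H**2 + 3 = 3 + H**2)
t(x) = -13 - x**2 (t(x) = -6 + (-4 - (3 + x**2)) = -6 + (-4 + (-3 - x**2)) = -6 + (-7 - x**2) = -13 - x**2)
(t(-2)*(-37))*(-6) = ((-13 - 1*(-2)**2)*(-37))*(-6) = ((-13 - 1*4)*(-37))*(-6) = ((-13 - 4)*(-37))*(-6) = -17*(-37)*(-6) = 629*(-6) = -3774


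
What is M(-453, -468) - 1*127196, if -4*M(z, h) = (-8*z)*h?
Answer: 296812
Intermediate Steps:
M(z, h) = 2*h*z (M(z, h) = -(-8*z)*h/4 = -(-2)*h*z = 2*h*z)
M(-453, -468) - 1*127196 = 2*(-468)*(-453) - 1*127196 = 424008 - 127196 = 296812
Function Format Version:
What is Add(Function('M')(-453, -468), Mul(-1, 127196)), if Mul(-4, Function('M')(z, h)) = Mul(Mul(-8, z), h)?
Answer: 296812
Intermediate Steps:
Function('M')(z, h) = Mul(2, h, z) (Function('M')(z, h) = Mul(Rational(-1, 4), Mul(Mul(-8, z), h)) = Mul(Rational(-1, 4), Mul(-8, h, z)) = Mul(2, h, z))
Add(Function('M')(-453, -468), Mul(-1, 127196)) = Add(Mul(2, -468, -453), Mul(-1, 127196)) = Add(424008, -127196) = 296812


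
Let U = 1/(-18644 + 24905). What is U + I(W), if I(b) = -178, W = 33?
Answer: -1114457/6261 ≈ -178.00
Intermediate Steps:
U = 1/6261 ≈ 0.00015972
U + I(W) = 1/6261 - 178 = -1114457/6261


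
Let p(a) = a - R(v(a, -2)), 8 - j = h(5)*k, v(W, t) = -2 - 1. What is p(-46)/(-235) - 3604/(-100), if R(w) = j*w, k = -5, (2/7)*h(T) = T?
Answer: 82289/2350 ≈ 35.017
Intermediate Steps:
h(T) = 7*T/2
v(W, t) = -3
j = 191/2 (j = 8 - (7/2)*5*(-5) = 8 - 35*(-5)/2 = 8 - 1*(-175/2) = 8 + 175/2 = 191/2 ≈ 95.500)
R(w) = 191*w/2
p(a) = 573/2 + a (p(a) = a - 191*(-3)/2 = a - 1*(-573/2) = a + 573/2 = 573/2 + a)
p(-46)/(-235) - 3604/(-100) = (573/2 - 46)/(-235) - 3604/(-100) = (481/2)*(-1/235) - 3604*(-1/100) = -481/470 + 901/25 = 82289/2350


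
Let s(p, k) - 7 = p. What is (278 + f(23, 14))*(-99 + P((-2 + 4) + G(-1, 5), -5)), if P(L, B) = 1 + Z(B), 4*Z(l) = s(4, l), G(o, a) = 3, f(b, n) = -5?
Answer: -104013/4 ≈ -26003.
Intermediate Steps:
s(p, k) = 7 + p
Z(l) = 11/4 (Z(l) = (7 + 4)/4 = (¼)*11 = 11/4)
P(L, B) = 15/4 (P(L, B) = 1 + 11/4 = 15/4)
(278 + f(23, 14))*(-99 + P((-2 + 4) + G(-1, 5), -5)) = (278 - 5)*(-99 + 15/4) = 273*(-381/4) = -104013/4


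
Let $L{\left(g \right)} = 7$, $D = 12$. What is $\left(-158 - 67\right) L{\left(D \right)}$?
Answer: $-1575$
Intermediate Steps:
$\left(-158 - 67\right) L{\left(D \right)} = \left(-158 - 67\right) 7 = \left(-225\right) 7 = -1575$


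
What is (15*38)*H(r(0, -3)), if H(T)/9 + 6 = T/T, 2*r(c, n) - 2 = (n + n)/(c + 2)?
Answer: -25650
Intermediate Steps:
r(c, n) = 1 + n/(2 + c) (r(c, n) = 1 + ((n + n)/(c + 2))/2 = 1 + ((2*n)/(2 + c))/2 = 1 + (2*n/(2 + c))/2 = 1 + n/(2 + c))
H(T) = -45 (H(T) = -54 + 9*(T/T) = -54 + 9*1 = -54 + 9 = -45)
(15*38)*H(r(0, -3)) = (15*38)*(-45) = 570*(-45) = -25650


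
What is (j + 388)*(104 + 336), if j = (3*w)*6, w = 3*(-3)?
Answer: 99440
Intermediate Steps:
w = -9
j = -162 (j = (3*(-9))*6 = -27*6 = -162)
(j + 388)*(104 + 336) = (-162 + 388)*(104 + 336) = 226*440 = 99440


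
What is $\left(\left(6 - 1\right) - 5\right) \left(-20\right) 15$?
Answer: $0$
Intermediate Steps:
$\left(\left(6 - 1\right) - 5\right) \left(-20\right) 15 = \left(5 - 5\right) \left(-20\right) 15 = 0 \left(-20\right) 15 = 0 \cdot 15 = 0$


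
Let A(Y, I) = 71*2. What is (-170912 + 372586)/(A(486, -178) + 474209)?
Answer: 201674/474351 ≈ 0.42516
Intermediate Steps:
A(Y, I) = 142
(-170912 + 372586)/(A(486, -178) + 474209) = (-170912 + 372586)/(142 + 474209) = 201674/474351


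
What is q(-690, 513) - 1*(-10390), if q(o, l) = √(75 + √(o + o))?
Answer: 10390 + √(75 + 2*I*√345) ≈ 10399.0 + 2.0852*I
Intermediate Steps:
q(o, l) = √(75 + √2*√o) (q(o, l) = √(75 + √(2*o)) = √(75 + √2*√o))
q(-690, 513) - 1*(-10390) = √(75 + √2*√(-690)) - 1*(-10390) = √(75 + √2*(I*√690)) + 10390 = √(75 + 2*I*√345) + 10390 = 10390 + √(75 + 2*I*√345)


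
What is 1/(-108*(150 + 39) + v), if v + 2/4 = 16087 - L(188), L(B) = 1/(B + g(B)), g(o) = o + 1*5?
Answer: -762/3296033 ≈ -0.00023119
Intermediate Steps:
g(o) = 5 + o (g(o) = o + 5 = 5 + o)
L(B) = 1/(5 + 2*B) (L(B) = 1/(B + (5 + B)) = 1/(5 + 2*B))
v = 12257911/762 (v = -½ + (16087 - 1/(5 + 2*188)) = -½ + (16087 - 1/(5 + 376)) = -½ + (16087 - 1/381) = -½ + 6129146/381 = 12257911/762 ≈ 16087.)
1/(-108*(150 + 39) + v) = 1/(-108*(150 + 39) + 12257911/762) = 1/(-108*189 + 12257911/762) = 1/(-20412 + 12257911/762) = 1/(-3296033/762) = -762/3296033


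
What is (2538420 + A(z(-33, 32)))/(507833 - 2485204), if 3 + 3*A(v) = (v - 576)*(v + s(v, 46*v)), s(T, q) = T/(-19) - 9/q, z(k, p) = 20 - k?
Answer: -117179201197/91595779462 ≈ -1.2793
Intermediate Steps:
s(T, q) = -9/q - T/19 (s(T, q) = T*(-1/19) - 9/q = -T/19 - 9/q = -9/q - T/19)
A(v) = -1 + (-576 + v)*(-9/(46*v) + 18*v/19)/3 (A(v) = -1 + ((v - 576)*(v + (-9*1/(46*v) - v/19)))/3 = -1 + ((-576 + v)*(v + (-9/(46*v) - v/19)))/3 = -1 + ((-576 + v)*(-9/(46*v) + 18*v/19))/3 = -1 + (-576 + v)*(-9/(46*v) + 18*v/19)/3)
(2538420 + A(z(-33, 32)))/(507833 - 2485204) = (2538420 + (32832 - 158976*(20 - 1*(-33))² - 931*(20 - 1*(-33)) + 276*(20 - 1*(-33))³)/(874*(20 - 1*(-33))))/(507833 - 2485204) = (2538420 + (32832 - 158976*(20 + 33)² - 931*(20 + 33) + 276*(20 + 33)³)/(874*(20 + 33)))/(-1977371) = (2538420 + (1/874)*(32832 - 158976*53² - 931*53 + 276*53³)/53)*(-1/1977371) = (2538420 + (1/874)*(1/53)*(32832 - 158976*2809 - 49343 + 276*148877))*(-1/1977371) = (2538420 + (1/874)*(1/53)*(32832 - 446563584 - 49343 + 41090052))*(-1/1977371) = (2538420 + (1/874)*(1/53)*(-405490043))*(-1/1977371) = (2538420 - 405490043/46322)*(-1/1977371) = (117179201197/46322)*(-1/1977371) = -117179201197/91595779462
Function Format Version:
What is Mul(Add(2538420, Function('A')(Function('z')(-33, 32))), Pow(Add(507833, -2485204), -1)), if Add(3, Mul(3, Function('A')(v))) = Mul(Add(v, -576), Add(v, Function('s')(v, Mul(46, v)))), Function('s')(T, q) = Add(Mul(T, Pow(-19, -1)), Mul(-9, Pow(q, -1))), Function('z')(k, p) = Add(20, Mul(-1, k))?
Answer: Rational(-117179201197, 91595779462) ≈ -1.2793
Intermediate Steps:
Function('s')(T, q) = Add(Mul(-9, Pow(q, -1)), Mul(Rational(-1, 19), T)) (Function('s')(T, q) = Add(Mul(T, Rational(-1, 19)), Mul(-9, Pow(q, -1))) = Add(Mul(Rational(-1, 19), T), Mul(-9, Pow(q, -1))) = Add(Mul(-9, Pow(q, -1)), Mul(Rational(-1, 19), T)))
Function('A')(v) = Add(-1, Mul(Rational(1, 3), Add(-576, v), Add(Mul(Rational(-9, 46), Pow(v, -1)), Mul(Rational(18, 19), v)))) (Function('A')(v) = Add(-1, Mul(Rational(1, 3), Mul(Add(v, -576), Add(v, Add(Mul(-9, Pow(Mul(46, v), -1)), Mul(Rational(-1, 19), v)))))) = Add(-1, Mul(Rational(1, 3), Mul(Add(-576, v), Add(v, Add(Mul(-9, Mul(Rational(1, 46), Pow(v, -1))), Mul(Rational(-1, 19), v)))))) = Add(-1, Mul(Rational(1, 3), Mul(Add(-576, v), Add(v, Add(Mul(Rational(-9, 46), Pow(v, -1)), Mul(Rational(-1, 19), v)))))) = Add(-1, Mul(Rational(1, 3), Mul(Add(-576, v), Add(Mul(Rational(-9, 46), Pow(v, -1)), Mul(Rational(18, 19), v))))) = Add(-1, Mul(Rational(1, 3), Add(-576, v), Add(Mul(Rational(-9, 46), Pow(v, -1)), Mul(Rational(18, 19), v)))))
Mul(Add(2538420, Function('A')(Function('z')(-33, 32))), Pow(Add(507833, -2485204), -1)) = Mul(Add(2538420, Mul(Rational(1, 874), Pow(Add(20, Mul(-1, -33)), -1), Add(32832, Mul(-158976, Pow(Add(20, Mul(-1, -33)), 2)), Mul(-931, Add(20, Mul(-1, -33))), Mul(276, Pow(Add(20, Mul(-1, -33)), 3))))), Pow(Add(507833, -2485204), -1)) = Mul(Add(2538420, Mul(Rational(1, 874), Pow(Add(20, 33), -1), Add(32832, Mul(-158976, Pow(Add(20, 33), 2)), Mul(-931, Add(20, 33)), Mul(276, Pow(Add(20, 33), 3))))), Pow(-1977371, -1)) = Mul(Add(2538420, Mul(Rational(1, 874), Pow(53, -1), Add(32832, Mul(-158976, Pow(53, 2)), Mul(-931, 53), Mul(276, Pow(53, 3))))), Rational(-1, 1977371)) = Mul(Add(2538420, Mul(Rational(1, 874), Rational(1, 53), Add(32832, Mul(-158976, 2809), -49343, Mul(276, 148877)))), Rational(-1, 1977371)) = Mul(Add(2538420, Mul(Rational(1, 874), Rational(1, 53), Add(32832, -446563584, -49343, 41090052))), Rational(-1, 1977371)) = Mul(Add(2538420, Mul(Rational(1, 874), Rational(1, 53), -405490043)), Rational(-1, 1977371)) = Mul(Add(2538420, Rational(-405490043, 46322)), Rational(-1, 1977371)) = Mul(Rational(117179201197, 46322), Rational(-1, 1977371)) = Rational(-117179201197, 91595779462)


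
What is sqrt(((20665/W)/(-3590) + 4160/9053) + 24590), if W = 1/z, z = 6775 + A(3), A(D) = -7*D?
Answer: I*sqrt(150912859061932781)/3250027 ≈ 119.53*I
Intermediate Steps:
z = 6754 (z = 6775 - 7*3 = 6775 - 21 = 6754)
W = 1/6754 ≈ 0.00014806
sqrt(((20665/W)/(-3590) + 4160/9053) + 24590) = sqrt(((20665/(1/6754))/(-3590) + 4160/9053) + 24590) = sqrt(((20665*6754)*(-1/3590) + 4160*(1/9053)) + 24590) = sqrt((139571410*(-1/3590) + 4160/9053) + 24590) = sqrt((-13957141/359 + 4160/9053) + 24590) = sqrt(-126352504033/3250027 + 24590) = sqrt(-46434340103/3250027) = I*sqrt(150912859061932781)/3250027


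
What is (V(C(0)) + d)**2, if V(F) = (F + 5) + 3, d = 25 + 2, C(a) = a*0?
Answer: 1225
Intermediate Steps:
C(a) = 0
d = 27
V(F) = 8 + F (V(F) = (5 + F) + 3 = 8 + F)
(V(C(0)) + d)**2 = ((8 + 0) + 27)**2 = (8 + 27)**2 = 35**2 = 1225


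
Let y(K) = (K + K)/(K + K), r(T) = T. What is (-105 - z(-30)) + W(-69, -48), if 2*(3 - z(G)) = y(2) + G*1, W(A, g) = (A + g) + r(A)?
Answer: -617/2 ≈ -308.50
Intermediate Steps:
y(K) = 1 (y(K) = (2*K)/((2*K)) = (2*K)*(1/(2*K)) = 1)
W(A, g) = g + 2*A (W(A, g) = (A + g) + A = g + 2*A)
z(G) = 5/2 - G/2 (z(G) = 3 - (1 + G*1)/2 = 3 - (1 + G)/2 = 3 + (-½ - G/2) = 5/2 - G/2)
(-105 - z(-30)) + W(-69, -48) = (-105 - (5/2 - ½*(-30))) + (-48 + 2*(-69)) = (-105 - (5/2 + 15)) + (-48 - 138) = (-105 - 1*35/2) - 186 = (-105 - 35/2) - 186 = -245/2 - 186 = -617/2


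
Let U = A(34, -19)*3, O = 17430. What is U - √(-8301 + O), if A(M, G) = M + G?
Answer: 45 - √9129 ≈ -50.546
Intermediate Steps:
A(M, G) = G + M
U = 45 (U = (-19 + 34)*3 = 15*3 = 45)
U - √(-8301 + O) = 45 - √(-8301 + 17430) = 45 - √9129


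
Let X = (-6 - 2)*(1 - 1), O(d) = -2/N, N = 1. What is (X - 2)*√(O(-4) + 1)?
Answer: -2*I ≈ -2.0*I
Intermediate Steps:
O(d) = -2 (O(d) = -2/1 = -2*1 = -2)
X = 0 (X = -8*0 = 0)
(X - 2)*√(O(-4) + 1) = (0 - 2)*√(-2 + 1) = -2*I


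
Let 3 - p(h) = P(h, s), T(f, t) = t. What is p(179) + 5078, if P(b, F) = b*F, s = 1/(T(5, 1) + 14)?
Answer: 76036/15 ≈ 5069.1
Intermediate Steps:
s = 1/15 (s = 1/(1 + 14) = 1/15 ≈ 0.066667)
P(b, F) = F*b
p(h) = 3 - h/15
p(179) + 5078 = (3 - 1/15*179) + 5078 = (3 - 179/15) + 5078 = -134/15 + 5078 = 76036/15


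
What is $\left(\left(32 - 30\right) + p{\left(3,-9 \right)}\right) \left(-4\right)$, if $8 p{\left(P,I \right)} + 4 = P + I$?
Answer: $-3$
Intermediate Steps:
$p{\left(P,I \right)} = - \frac{1}{2} + \frac{I}{8} + \frac{P}{8}$ ($p{\left(P,I \right)} = - \frac{1}{2} + \frac{P + I}{8} = - \frac{1}{2} + \frac{I + P}{8} = - \frac{1}{2} + \left(\frac{I}{8} + \frac{P}{8}\right) = - \frac{1}{2} + \frac{I}{8} + \frac{P}{8}$)
$\left(\left(32 - 30\right) + p{\left(3,-9 \right)}\right) \left(-4\right) = \left(\left(32 - 30\right) + \left(- \frac{1}{2} + \frac{1}{8} \left(-9\right) + \frac{1}{8} \cdot 3\right)\right) \left(-4\right) = \left(\left(32 - 30\right) - \frac{5}{4}\right) \left(-4\right) = \left(2 - \frac{5}{4}\right) \left(-4\right) = \frac{3}{4} \left(-4\right) = -3$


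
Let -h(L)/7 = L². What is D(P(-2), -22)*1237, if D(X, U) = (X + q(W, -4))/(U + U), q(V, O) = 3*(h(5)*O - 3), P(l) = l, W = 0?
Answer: -2584093/44 ≈ -58729.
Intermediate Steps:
h(L) = -7*L²
q(V, O) = -9 - 525*O (q(V, O) = 3*((-7*5²)*O - 3) = 3*((-7*25)*O - 3) = 3*(-175*O - 3) = 3*(-3 - 175*O) = -9 - 525*O)
D(X, U) = (2091 + X)/(2*U) (D(X, U) = (X + (-9 - 525*(-4)))/(U + U) = (X + (-9 + 2100))/((2*U)) = (X + 2091)*(1/(2*U)) = (2091 + X)*(1/(2*U)) = (2091 + X)/(2*U))
D(P(-2), -22)*1237 = ((½)*(2091 - 2)/(-22))*1237 = ((½)*(-1/22)*2089)*1237 = -2089/44*1237 = -2584093/44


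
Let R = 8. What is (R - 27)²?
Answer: 361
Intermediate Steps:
(R - 27)² = (8 - 27)² = (-19)² = 361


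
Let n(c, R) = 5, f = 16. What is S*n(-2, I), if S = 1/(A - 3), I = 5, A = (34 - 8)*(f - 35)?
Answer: -5/497 ≈ -0.010060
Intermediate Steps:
A = -494 (A = (34 - 8)*(16 - 35) = 26*(-19) = -494)
S = -1/497 (S = 1/(-494 - 3) = 1/(-497) = -1/497 ≈ -0.0020121)
S*n(-2, I) = -1/497*5 = -5/497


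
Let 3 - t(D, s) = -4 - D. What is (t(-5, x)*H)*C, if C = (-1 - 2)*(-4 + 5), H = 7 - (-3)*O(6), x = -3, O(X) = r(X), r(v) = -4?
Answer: 30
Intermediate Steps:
O(X) = -4
t(D, s) = 7 + D (t(D, s) = 3 - (-4 - D) = 3 + (4 + D) = 7 + D)
H = -5 (H = 7 - (-3)*(-4) = 7 - 1*12 = 7 - 12 = -5)
C = -3 (C = -3*1 = -3)
(t(-5, x)*H)*C = ((7 - 5)*(-5))*(-3) = (2*(-5))*(-3) = -10*(-3) = 30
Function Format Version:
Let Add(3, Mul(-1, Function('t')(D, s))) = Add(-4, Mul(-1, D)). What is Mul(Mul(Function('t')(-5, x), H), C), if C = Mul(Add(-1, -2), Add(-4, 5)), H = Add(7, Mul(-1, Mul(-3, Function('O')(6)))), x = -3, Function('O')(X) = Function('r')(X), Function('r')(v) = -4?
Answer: 30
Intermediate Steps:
Function('O')(X) = -4
Function('t')(D, s) = Add(7, D) (Function('t')(D, s) = Add(3, Mul(-1, Add(-4, Mul(-1, D)))) = Add(3, Add(4, D)) = Add(7, D))
H = -5 (H = Add(7, Mul(-1, Mul(-3, -4))) = Add(7, Mul(-1, 12)) = Add(7, -12) = -5)
C = -3 (C = Mul(-3, 1) = -3)
Mul(Mul(Function('t')(-5, x), H), C) = Mul(Mul(Add(7, -5), -5), -3) = Mul(Mul(2, -5), -3) = Mul(-10, -3) = 30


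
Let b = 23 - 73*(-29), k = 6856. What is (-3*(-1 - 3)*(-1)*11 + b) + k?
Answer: 8864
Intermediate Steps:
b = 2140 (b = 23 + 2117 = 2140)
(-3*(-1 - 3)*(-1)*11 + b) + k = (-3*(-1 - 3)*(-1)*11 + 2140) + 6856 = (-(-12)*(-1)*11 + 2140) + 6856 = (-3*4*11 + 2140) + 6856 = (-12*11 + 2140) + 6856 = (-132 + 2140) + 6856 = 2008 + 6856 = 8864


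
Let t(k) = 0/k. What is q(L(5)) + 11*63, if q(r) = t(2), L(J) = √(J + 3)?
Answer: 693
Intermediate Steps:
t(k) = 0
L(J) = √(3 + J)
q(r) = 0
q(L(5)) + 11*63 = 0 + 11*63 = 0 + 693 = 693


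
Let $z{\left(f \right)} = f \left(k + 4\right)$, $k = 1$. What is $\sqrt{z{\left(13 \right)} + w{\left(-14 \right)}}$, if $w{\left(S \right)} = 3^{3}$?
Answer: $2 \sqrt{23} \approx 9.5917$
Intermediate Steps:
$z{\left(f \right)} = 5 f$ ($z{\left(f \right)} = f \left(1 + 4\right) = f 5 = 5 f$)
$w{\left(S \right)} = 27$
$\sqrt{z{\left(13 \right)} + w{\left(-14 \right)}} = \sqrt{5 \cdot 13 + 27} = \sqrt{65 + 27} = \sqrt{92} = 2 \sqrt{23}$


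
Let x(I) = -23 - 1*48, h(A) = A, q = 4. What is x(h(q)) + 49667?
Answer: 49596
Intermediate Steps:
x(I) = -71 (x(I) = -23 - 48 = -71)
x(h(q)) + 49667 = -71 + 49667 = 49596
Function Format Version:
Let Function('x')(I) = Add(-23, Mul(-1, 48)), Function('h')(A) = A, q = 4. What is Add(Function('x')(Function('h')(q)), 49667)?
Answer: 49596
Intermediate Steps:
Function('x')(I) = -71 (Function('x')(I) = Add(-23, -48) = -71)
Add(Function('x')(Function('h')(q)), 49667) = Add(-71, 49667) = 49596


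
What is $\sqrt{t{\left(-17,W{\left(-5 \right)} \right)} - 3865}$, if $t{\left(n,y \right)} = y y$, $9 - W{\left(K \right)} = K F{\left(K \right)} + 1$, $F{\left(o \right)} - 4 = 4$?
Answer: $i \sqrt{1561} \approx 39.51 i$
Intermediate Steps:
$F{\left(o \right)} = 8$ ($F{\left(o \right)} = 4 + 4 = 8$)
$W{\left(K \right)} = 8 - 8 K$ ($W{\left(K \right)} = 9 - \left(K 8 + 1\right) = 9 - \left(8 K + 1\right) = 9 - \left(1 + 8 K\right) = 8 - 8 K$)
$t{\left(n,y \right)} = y^{2}$
$\sqrt{t{\left(-17,W{\left(-5 \right)} \right)} - 3865} = \sqrt{\left(8 - -40\right)^{2} - 3865} = \sqrt{\left(8 + 40\right)^{2} - 3865} = \sqrt{48^{2} - 3865} = \sqrt{2304 - 3865} = \sqrt{-1561} = i \sqrt{1561}$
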